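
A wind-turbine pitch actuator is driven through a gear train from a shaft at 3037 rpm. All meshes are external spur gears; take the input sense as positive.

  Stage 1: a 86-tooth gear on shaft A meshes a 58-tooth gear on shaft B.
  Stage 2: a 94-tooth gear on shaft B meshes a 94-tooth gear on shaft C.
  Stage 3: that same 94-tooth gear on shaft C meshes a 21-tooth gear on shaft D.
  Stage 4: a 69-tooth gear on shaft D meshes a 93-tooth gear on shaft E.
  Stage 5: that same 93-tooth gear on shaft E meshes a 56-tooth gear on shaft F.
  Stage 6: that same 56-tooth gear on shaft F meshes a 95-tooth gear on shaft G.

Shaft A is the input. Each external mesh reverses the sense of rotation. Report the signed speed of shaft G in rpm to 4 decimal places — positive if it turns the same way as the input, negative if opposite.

Stage 1 [86T→58T]: ω = 3037.0000×86/58 = 4503.1379 rpm, dir flips to −; running = −4503.1379
Stage 2 [94T→94T]: ω = 4503.1379×94/94 = 4503.1379 rpm, dir flips to +; running = +4503.1379
Stage 3 [94T→21T]: ω = 4503.1379×94/21 = 20156.9031 rpm, dir flips to −; running = −20156.9031
Stage 4 [69T→93T]: ω = 20156.9031×69/93 = 14955.1217 rpm, dir flips to +; running = +14955.1217
Stage 5 [93T→56T]: ω = 14955.1217×93/56 = 24836.1842 rpm, dir flips to −; running = −24836.1842
Stage 6 [56T→95T]: ω = 24836.1842×56/95 = 14640.2770 rpm, dir flips to +; running = +14640.2770

+14640.2770 rpm (same as input, |ω| = 14640.2770 rpm)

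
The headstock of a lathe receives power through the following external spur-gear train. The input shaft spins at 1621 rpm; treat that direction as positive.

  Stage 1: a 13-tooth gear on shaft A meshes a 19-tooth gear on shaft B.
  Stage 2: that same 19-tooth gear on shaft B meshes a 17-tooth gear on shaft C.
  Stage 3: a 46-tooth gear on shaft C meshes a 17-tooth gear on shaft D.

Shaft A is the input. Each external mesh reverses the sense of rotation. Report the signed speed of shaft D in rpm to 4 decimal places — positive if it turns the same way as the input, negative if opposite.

Stage 1 [13T→19T]: ω = 1621.0000×13/19 = 1109.1053 rpm, dir flips to −; running = −1109.1053
Stage 2 [19T→17T]: ω = 1109.1053×19/17 = 1239.5882 rpm, dir flips to +; running = +1239.5882
Stage 3 [46T→17T]: ω = 1239.5882×46/17 = 3354.1799 rpm, dir flips to −; running = −3354.1799

-3354.1799 rpm (opposite to input, |ω| = 3354.1799 rpm)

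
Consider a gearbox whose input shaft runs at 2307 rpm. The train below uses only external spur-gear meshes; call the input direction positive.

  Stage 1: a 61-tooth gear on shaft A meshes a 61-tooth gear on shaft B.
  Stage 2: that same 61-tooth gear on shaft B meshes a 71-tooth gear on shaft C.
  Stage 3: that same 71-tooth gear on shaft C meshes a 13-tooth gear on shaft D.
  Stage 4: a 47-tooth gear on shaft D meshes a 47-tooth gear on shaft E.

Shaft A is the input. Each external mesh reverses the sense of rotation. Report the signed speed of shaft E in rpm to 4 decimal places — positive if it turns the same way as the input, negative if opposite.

+10825.1538 rpm (same as input, |ω| = 10825.1538 rpm)

Stage 1 [61T→61T]: ω = 2307.0000×61/61 = 2307.0000 rpm, dir flips to −; running = −2307.0000
Stage 2 [61T→71T]: ω = 2307.0000×61/71 = 1982.0704 rpm, dir flips to +; running = +1982.0704
Stage 3 [71T→13T]: ω = 1982.0704×71/13 = 10825.1538 rpm, dir flips to −; running = −10825.1538
Stage 4 [47T→47T]: ω = 10825.1538×47/47 = 10825.1538 rpm, dir flips to +; running = +10825.1538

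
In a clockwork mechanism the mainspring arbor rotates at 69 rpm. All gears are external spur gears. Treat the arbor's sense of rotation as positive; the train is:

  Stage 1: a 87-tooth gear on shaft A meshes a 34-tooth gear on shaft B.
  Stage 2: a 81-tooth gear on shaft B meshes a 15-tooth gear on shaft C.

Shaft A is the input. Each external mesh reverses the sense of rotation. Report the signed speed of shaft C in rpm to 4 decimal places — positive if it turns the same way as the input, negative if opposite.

+953.4176 rpm (same as input, |ω| = 953.4176 rpm)

Stage 1 [87T→34T]: ω = 69.0000×87/34 = 176.5588 rpm, dir flips to −; running = −176.5588
Stage 2 [81T→15T]: ω = 176.5588×81/15 = 953.4176 rpm, dir flips to +; running = +953.4176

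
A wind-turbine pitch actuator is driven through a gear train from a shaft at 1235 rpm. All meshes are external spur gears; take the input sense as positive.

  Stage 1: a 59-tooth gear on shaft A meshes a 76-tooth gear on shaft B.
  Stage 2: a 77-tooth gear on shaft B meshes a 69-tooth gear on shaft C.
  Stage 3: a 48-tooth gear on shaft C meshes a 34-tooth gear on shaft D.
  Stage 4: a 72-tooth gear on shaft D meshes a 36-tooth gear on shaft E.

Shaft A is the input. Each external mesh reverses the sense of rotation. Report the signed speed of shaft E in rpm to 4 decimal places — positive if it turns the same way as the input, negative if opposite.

Stage 1 [59T→76T]: ω = 1235.0000×59/76 = 958.7500 rpm, dir flips to −; running = −958.7500
Stage 2 [77T→69T]: ω = 958.7500×77/69 = 1069.9094 rpm, dir flips to +; running = +1069.9094
Stage 3 [48T→34T]: ω = 1069.9094×48/34 = 1510.4604 rpm, dir flips to −; running = −1510.4604
Stage 4 [72T→36T]: ω = 1510.4604×72/36 = 3020.9207 rpm, dir flips to +; running = +3020.9207

+3020.9207 rpm (same as input, |ω| = 3020.9207 rpm)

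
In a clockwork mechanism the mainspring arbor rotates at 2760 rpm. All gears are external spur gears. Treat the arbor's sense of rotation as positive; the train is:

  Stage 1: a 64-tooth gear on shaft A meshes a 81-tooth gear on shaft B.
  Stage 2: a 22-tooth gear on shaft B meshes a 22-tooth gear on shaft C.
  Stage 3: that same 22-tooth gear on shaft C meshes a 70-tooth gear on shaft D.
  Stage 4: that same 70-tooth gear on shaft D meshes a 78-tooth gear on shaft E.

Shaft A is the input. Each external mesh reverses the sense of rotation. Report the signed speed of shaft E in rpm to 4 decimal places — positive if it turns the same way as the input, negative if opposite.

+615.0807 rpm (same as input, |ω| = 615.0807 rpm)

Stage 1 [64T→81T]: ω = 2760.0000×64/81 = 2180.7407 rpm, dir flips to −; running = −2180.7407
Stage 2 [22T→22T]: ω = 2180.7407×22/22 = 2180.7407 rpm, dir flips to +; running = +2180.7407
Stage 3 [22T→70T]: ω = 2180.7407×22/70 = 685.3757 rpm, dir flips to −; running = −685.3757
Stage 4 [70T→78T]: ω = 685.3757×70/78 = 615.0807 rpm, dir flips to +; running = +615.0807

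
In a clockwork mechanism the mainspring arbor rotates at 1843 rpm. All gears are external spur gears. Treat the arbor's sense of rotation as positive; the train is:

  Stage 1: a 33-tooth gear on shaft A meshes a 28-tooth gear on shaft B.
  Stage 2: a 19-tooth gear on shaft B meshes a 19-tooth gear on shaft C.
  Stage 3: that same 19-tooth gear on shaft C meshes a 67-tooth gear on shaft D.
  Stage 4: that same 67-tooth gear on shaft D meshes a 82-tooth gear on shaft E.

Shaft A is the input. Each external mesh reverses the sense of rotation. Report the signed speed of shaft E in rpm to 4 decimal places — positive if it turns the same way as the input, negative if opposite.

+503.2931 rpm (same as input, |ω| = 503.2931 rpm)

Stage 1 [33T→28T]: ω = 1843.0000×33/28 = 2172.1071 rpm, dir flips to −; running = −2172.1071
Stage 2 [19T→19T]: ω = 2172.1071×19/19 = 2172.1071 rpm, dir flips to +; running = +2172.1071
Stage 3 [19T→67T]: ω = 2172.1071×19/67 = 615.9707 rpm, dir flips to −; running = −615.9707
Stage 4 [67T→82T]: ω = 615.9707×67/82 = 503.2931 rpm, dir flips to +; running = +503.2931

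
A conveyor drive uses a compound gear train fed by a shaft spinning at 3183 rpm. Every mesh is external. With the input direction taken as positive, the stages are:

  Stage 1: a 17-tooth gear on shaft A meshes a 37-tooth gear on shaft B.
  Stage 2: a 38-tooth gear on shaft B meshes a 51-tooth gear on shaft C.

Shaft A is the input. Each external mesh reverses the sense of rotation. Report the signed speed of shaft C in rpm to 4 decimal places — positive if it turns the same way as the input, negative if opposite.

+1089.6757 rpm (same as input, |ω| = 1089.6757 rpm)

Stage 1 [17T→37T]: ω = 3183.0000×17/37 = 1462.4595 rpm, dir flips to −; running = −1462.4595
Stage 2 [38T→51T]: ω = 1462.4595×38/51 = 1089.6757 rpm, dir flips to +; running = +1089.6757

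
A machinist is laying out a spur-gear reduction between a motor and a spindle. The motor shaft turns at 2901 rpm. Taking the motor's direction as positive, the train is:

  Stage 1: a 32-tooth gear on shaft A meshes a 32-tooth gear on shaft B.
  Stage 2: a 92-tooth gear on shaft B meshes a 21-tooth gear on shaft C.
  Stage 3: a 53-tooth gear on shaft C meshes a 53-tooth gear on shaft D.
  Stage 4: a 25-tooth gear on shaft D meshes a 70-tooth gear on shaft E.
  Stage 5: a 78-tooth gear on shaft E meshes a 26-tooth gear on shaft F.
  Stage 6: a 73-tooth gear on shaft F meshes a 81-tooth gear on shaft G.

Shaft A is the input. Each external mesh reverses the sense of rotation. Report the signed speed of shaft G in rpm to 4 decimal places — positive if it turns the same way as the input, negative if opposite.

+12272.0559 rpm (same as input, |ω| = 12272.0559 rpm)

Stage 1 [32T→32T]: ω = 2901.0000×32/32 = 2901.0000 rpm, dir flips to −; running = −2901.0000
Stage 2 [92T→21T]: ω = 2901.0000×92/21 = 12709.1429 rpm, dir flips to +; running = +12709.1429
Stage 3 [53T→53T]: ω = 12709.1429×53/53 = 12709.1429 rpm, dir flips to −; running = −12709.1429
Stage 4 [25T→70T]: ω = 12709.1429×25/70 = 4538.9796 rpm, dir flips to +; running = +4538.9796
Stage 5 [78T→26T]: ω = 4538.9796×78/26 = 13616.9388 rpm, dir flips to −; running = −13616.9388
Stage 6 [73T→81T]: ω = 13616.9388×73/81 = 12272.0559 rpm, dir flips to +; running = +12272.0559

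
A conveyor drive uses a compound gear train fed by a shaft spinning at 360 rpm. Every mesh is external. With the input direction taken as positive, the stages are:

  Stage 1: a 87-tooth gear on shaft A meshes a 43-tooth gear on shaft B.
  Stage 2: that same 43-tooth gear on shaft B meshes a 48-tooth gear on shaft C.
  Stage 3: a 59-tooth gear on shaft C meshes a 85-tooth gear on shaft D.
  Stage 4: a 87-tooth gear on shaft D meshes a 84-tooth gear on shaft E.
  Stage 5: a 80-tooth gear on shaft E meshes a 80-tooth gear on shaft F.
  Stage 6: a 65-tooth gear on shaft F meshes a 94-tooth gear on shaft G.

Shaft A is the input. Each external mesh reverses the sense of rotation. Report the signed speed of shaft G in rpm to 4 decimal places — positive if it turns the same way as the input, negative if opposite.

+324.3688 rpm (same as input, |ω| = 324.3688 rpm)

Stage 1 [87T→43T]: ω = 360.0000×87/43 = 728.3721 rpm, dir flips to −; running = −728.3721
Stage 2 [43T→48T]: ω = 728.3721×43/48 = 652.5000 rpm, dir flips to +; running = +652.5000
Stage 3 [59T→85T]: ω = 652.5000×59/85 = 452.9118 rpm, dir flips to −; running = −452.9118
Stage 4 [87T→84T]: ω = 452.9118×87/84 = 469.0872 rpm, dir flips to +; running = +469.0872
Stage 5 [80T→80T]: ω = 469.0872×80/80 = 469.0872 rpm, dir flips to −; running = −469.0872
Stage 6 [65T→94T]: ω = 469.0872×65/94 = 324.3688 rpm, dir flips to +; running = +324.3688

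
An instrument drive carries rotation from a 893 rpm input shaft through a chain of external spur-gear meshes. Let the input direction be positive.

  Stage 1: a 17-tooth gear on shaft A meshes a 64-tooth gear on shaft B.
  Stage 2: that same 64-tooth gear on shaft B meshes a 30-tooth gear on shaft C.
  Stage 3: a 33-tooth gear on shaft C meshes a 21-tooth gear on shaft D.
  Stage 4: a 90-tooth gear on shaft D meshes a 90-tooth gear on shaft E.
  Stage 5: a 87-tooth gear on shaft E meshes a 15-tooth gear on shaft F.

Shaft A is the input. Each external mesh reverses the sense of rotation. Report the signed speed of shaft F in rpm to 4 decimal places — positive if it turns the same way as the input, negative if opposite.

-4612.1324 rpm (opposite to input, |ω| = 4612.1324 rpm)

Stage 1 [17T→64T]: ω = 893.0000×17/64 = 237.2031 rpm, dir flips to −; running = −237.2031
Stage 2 [64T→30T]: ω = 237.2031×64/30 = 506.0333 rpm, dir flips to +; running = +506.0333
Stage 3 [33T→21T]: ω = 506.0333×33/21 = 795.1952 rpm, dir flips to −; running = −795.1952
Stage 4 [90T→90T]: ω = 795.1952×90/90 = 795.1952 rpm, dir flips to +; running = +795.1952
Stage 5 [87T→15T]: ω = 795.1952×87/15 = 4612.1324 rpm, dir flips to −; running = −4612.1324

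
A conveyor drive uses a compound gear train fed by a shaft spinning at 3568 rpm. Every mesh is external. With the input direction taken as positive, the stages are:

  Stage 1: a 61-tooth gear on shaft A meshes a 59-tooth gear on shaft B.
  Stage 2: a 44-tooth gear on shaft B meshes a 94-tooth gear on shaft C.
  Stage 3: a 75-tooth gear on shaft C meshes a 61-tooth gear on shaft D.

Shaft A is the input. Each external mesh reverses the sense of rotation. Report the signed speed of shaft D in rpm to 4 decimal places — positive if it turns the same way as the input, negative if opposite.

-2123.0436 rpm (opposite to input, |ω| = 2123.0436 rpm)

Stage 1 [61T→59T]: ω = 3568.0000×61/59 = 3688.9492 rpm, dir flips to −; running = −3688.9492
Stage 2 [44T→94T]: ω = 3688.9492×44/94 = 1726.7422 rpm, dir flips to +; running = +1726.7422
Stage 3 [75T→61T]: ω = 1726.7422×75/61 = 2123.0436 rpm, dir flips to −; running = −2123.0436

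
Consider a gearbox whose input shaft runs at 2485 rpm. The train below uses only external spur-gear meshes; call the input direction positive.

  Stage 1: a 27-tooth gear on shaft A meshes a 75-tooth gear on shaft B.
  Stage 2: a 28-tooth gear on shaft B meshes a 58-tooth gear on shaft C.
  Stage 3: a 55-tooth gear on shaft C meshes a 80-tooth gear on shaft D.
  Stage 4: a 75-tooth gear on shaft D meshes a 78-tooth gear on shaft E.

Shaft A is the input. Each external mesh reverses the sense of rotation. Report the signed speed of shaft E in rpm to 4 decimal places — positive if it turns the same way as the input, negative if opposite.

+285.4949 rpm (same as input, |ω| = 285.4949 rpm)

Stage 1 [27T→75T]: ω = 2485.0000×27/75 = 894.6000 rpm, dir flips to −; running = −894.6000
Stage 2 [28T→58T]: ω = 894.6000×28/58 = 431.8759 rpm, dir flips to +; running = +431.8759
Stage 3 [55T→80T]: ω = 431.8759×55/80 = 296.9147 rpm, dir flips to −; running = −296.9147
Stage 4 [75T→78T]: ω = 296.9147×75/78 = 285.4949 rpm, dir flips to +; running = +285.4949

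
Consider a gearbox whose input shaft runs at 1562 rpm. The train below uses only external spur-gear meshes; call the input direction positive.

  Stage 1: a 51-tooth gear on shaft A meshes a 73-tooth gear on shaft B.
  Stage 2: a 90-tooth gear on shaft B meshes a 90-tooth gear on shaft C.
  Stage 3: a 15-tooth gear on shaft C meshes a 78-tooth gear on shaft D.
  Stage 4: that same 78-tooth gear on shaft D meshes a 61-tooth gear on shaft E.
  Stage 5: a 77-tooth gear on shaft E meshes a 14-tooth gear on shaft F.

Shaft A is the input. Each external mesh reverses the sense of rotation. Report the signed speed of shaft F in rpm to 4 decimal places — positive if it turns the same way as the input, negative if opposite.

-1475.8848 rpm (opposite to input, |ω| = 1475.8848 rpm)

Stage 1 [51T→73T]: ω = 1562.0000×51/73 = 1091.2603 rpm, dir flips to −; running = −1091.2603
Stage 2 [90T→90T]: ω = 1091.2603×90/90 = 1091.2603 rpm, dir flips to +; running = +1091.2603
Stage 3 [15T→78T]: ω = 1091.2603×15/78 = 209.8577 rpm, dir flips to −; running = −209.8577
Stage 4 [78T→61T]: ω = 209.8577×78/61 = 268.3427 rpm, dir flips to +; running = +268.3427
Stage 5 [77T→14T]: ω = 268.3427×77/14 = 1475.8848 rpm, dir flips to −; running = −1475.8848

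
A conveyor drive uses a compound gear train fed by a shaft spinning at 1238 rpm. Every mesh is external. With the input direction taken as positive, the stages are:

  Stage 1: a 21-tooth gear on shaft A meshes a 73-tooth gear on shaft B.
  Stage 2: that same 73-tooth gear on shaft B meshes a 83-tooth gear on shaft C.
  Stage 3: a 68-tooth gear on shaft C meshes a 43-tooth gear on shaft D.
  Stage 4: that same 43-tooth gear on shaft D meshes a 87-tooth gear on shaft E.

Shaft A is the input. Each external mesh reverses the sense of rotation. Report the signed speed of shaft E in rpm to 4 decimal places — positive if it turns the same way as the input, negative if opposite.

Stage 1 [21T→73T]: ω = 1238.0000×21/73 = 356.1370 rpm, dir flips to −; running = −356.1370
Stage 2 [73T→83T]: ω = 356.1370×73/83 = 313.2289 rpm, dir flips to +; running = +313.2289
Stage 3 [68T→43T]: ω = 313.2289×68/43 = 495.3388 rpm, dir flips to −; running = −495.3388
Stage 4 [43T→87T]: ω = 495.3388×43/87 = 244.8226 rpm, dir flips to +; running = +244.8226

+244.8226 rpm (same as input, |ω| = 244.8226 rpm)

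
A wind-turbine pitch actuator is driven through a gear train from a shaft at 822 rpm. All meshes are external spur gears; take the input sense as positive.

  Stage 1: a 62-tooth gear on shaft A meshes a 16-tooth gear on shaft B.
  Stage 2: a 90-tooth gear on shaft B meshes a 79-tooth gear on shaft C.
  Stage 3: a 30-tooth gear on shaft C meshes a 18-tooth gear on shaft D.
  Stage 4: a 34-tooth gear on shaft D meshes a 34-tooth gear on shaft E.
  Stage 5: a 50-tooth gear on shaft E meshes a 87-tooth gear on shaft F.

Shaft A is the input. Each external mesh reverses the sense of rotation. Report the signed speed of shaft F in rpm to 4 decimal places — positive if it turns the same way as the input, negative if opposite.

-3475.8293 rpm (opposite to input, |ω| = 3475.8293 rpm)

Stage 1 [62T→16T]: ω = 822.0000×62/16 = 3185.2500 rpm, dir flips to −; running = −3185.2500
Stage 2 [90T→79T]: ω = 3185.2500×90/79 = 3628.7658 rpm, dir flips to +; running = +3628.7658
Stage 3 [30T→18T]: ω = 3628.7658×30/18 = 6047.9430 rpm, dir flips to −; running = −6047.9430
Stage 4 [34T→34T]: ω = 6047.9430×34/34 = 6047.9430 rpm, dir flips to +; running = +6047.9430
Stage 5 [50T→87T]: ω = 6047.9430×50/87 = 3475.8293 rpm, dir flips to −; running = −3475.8293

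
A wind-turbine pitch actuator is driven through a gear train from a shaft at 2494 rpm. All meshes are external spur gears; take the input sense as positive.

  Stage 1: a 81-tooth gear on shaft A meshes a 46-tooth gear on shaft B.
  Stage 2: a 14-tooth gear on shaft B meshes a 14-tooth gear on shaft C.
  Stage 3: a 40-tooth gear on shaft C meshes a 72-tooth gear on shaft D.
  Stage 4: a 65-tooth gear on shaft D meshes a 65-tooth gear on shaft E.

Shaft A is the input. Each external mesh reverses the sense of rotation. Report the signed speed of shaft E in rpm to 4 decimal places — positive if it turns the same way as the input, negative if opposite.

Stage 1 [81T→46T]: ω = 2494.0000×81/46 = 4391.6087 rpm, dir flips to −; running = −4391.6087
Stage 2 [14T→14T]: ω = 4391.6087×14/14 = 4391.6087 rpm, dir flips to +; running = +4391.6087
Stage 3 [40T→72T]: ω = 4391.6087×40/72 = 2439.7826 rpm, dir flips to −; running = −2439.7826
Stage 4 [65T→65T]: ω = 2439.7826×65/65 = 2439.7826 rpm, dir flips to +; running = +2439.7826

+2439.7826 rpm (same as input, |ω| = 2439.7826 rpm)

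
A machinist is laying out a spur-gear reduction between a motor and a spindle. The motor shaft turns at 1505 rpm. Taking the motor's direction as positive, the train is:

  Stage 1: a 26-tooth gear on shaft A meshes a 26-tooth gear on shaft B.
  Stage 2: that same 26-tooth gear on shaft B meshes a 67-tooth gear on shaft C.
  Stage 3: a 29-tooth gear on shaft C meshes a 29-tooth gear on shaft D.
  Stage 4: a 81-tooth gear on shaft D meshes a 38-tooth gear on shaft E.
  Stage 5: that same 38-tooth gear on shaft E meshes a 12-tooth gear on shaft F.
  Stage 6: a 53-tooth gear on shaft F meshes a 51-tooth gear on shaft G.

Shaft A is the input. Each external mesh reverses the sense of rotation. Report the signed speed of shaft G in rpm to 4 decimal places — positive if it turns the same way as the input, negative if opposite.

Stage 1 [26T→26T]: ω = 1505.0000×26/26 = 1505.0000 rpm, dir flips to −; running = −1505.0000
Stage 2 [26T→67T]: ω = 1505.0000×26/67 = 584.0299 rpm, dir flips to +; running = +584.0299
Stage 3 [29T→29T]: ω = 584.0299×29/29 = 584.0299 rpm, dir flips to −; running = −584.0299
Stage 4 [81T→38T]: ω = 584.0299×81/38 = 1244.9057 rpm, dir flips to +; running = +1244.9057
Stage 5 [38T→12T]: ω = 1244.9057×38/12 = 3942.2015 rpm, dir flips to −; running = −3942.2015
Stage 6 [53T→51T]: ω = 3942.2015×53/51 = 4096.7976 rpm, dir flips to +; running = +4096.7976

+4096.7976 rpm (same as input, |ω| = 4096.7976 rpm)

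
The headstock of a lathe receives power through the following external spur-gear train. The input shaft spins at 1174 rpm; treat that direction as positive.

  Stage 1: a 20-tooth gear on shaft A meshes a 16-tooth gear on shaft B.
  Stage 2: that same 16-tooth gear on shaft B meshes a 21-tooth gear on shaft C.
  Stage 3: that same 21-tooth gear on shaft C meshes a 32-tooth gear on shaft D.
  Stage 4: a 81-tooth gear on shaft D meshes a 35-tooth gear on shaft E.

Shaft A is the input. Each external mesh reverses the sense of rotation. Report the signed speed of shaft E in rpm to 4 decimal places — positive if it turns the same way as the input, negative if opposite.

Stage 1 [20T→16T]: ω = 1174.0000×20/16 = 1467.5000 rpm, dir flips to −; running = −1467.5000
Stage 2 [16T→21T]: ω = 1467.5000×16/21 = 1118.0952 rpm, dir flips to +; running = +1118.0952
Stage 3 [21T→32T]: ω = 1118.0952×21/32 = 733.7500 rpm, dir flips to −; running = −733.7500
Stage 4 [81T→35T]: ω = 733.7500×81/35 = 1698.1071 rpm, dir flips to +; running = +1698.1071

+1698.1071 rpm (same as input, |ω| = 1698.1071 rpm)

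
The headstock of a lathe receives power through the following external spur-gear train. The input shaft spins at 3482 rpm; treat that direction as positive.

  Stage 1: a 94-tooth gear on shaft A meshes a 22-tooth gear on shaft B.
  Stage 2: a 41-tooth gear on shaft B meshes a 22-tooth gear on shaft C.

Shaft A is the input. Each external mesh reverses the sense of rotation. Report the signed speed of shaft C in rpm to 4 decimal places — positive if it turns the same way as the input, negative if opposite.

+27726.5041 rpm (same as input, |ω| = 27726.5041 rpm)

Stage 1 [94T→22T]: ω = 3482.0000×94/22 = 14877.6364 rpm, dir flips to −; running = −14877.6364
Stage 2 [41T→22T]: ω = 14877.6364×41/22 = 27726.5041 rpm, dir flips to +; running = +27726.5041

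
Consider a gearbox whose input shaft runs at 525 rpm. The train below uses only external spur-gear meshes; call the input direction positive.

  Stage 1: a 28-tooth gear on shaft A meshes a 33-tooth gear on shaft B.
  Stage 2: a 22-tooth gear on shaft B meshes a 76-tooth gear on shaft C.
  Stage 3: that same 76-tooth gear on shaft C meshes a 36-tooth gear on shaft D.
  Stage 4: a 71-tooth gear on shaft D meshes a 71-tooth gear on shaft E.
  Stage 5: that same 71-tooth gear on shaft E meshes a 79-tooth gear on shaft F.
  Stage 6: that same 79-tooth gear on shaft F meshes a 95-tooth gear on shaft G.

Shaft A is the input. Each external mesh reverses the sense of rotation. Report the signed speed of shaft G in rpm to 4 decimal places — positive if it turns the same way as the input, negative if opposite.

Stage 1 [28T→33T]: ω = 525.0000×28/33 = 445.4545 rpm, dir flips to −; running = −445.4545
Stage 2 [22T→76T]: ω = 445.4545×22/76 = 128.9474 rpm, dir flips to +; running = +128.9474
Stage 3 [76T→36T]: ω = 128.9474×76/36 = 272.2222 rpm, dir flips to −; running = −272.2222
Stage 4 [71T→71T]: ω = 272.2222×71/71 = 272.2222 rpm, dir flips to +; running = +272.2222
Stage 5 [71T→79T]: ω = 272.2222×71/79 = 244.6554 rpm, dir flips to −; running = −244.6554
Stage 6 [79T→95T]: ω = 244.6554×79/95 = 203.4503 rpm, dir flips to +; running = +203.4503

+203.4503 rpm (same as input, |ω| = 203.4503 rpm)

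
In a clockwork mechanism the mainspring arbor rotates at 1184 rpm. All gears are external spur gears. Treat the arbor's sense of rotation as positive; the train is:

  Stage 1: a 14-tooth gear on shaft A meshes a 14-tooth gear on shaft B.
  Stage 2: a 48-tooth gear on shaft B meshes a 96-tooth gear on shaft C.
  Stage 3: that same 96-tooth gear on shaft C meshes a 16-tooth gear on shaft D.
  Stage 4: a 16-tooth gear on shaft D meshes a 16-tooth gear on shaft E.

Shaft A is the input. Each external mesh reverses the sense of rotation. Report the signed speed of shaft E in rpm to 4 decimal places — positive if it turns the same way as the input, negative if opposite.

Stage 1 [14T→14T]: ω = 1184.0000×14/14 = 1184.0000 rpm, dir flips to −; running = −1184.0000
Stage 2 [48T→96T]: ω = 1184.0000×48/96 = 592.0000 rpm, dir flips to +; running = +592.0000
Stage 3 [96T→16T]: ω = 592.0000×96/16 = 3552.0000 rpm, dir flips to −; running = −3552.0000
Stage 4 [16T→16T]: ω = 3552.0000×16/16 = 3552.0000 rpm, dir flips to +; running = +3552.0000

+3552.0000 rpm (same as input, |ω| = 3552.0000 rpm)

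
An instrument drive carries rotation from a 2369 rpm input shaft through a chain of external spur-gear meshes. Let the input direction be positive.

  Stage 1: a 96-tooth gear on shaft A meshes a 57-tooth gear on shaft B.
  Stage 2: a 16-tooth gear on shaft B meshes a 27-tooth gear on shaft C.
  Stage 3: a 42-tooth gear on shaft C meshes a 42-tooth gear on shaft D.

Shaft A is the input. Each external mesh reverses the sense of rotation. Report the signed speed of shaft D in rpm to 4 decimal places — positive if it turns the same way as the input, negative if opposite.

Stage 1 [96T→57T]: ω = 2369.0000×96/57 = 3989.8947 rpm, dir flips to −; running = −3989.8947
Stage 2 [16T→27T]: ω = 3989.8947×16/27 = 2364.3821 rpm, dir flips to +; running = +2364.3821
Stage 3 [42T→42T]: ω = 2364.3821×42/42 = 2364.3821 rpm, dir flips to −; running = −2364.3821

-2364.3821 rpm (opposite to input, |ω| = 2364.3821 rpm)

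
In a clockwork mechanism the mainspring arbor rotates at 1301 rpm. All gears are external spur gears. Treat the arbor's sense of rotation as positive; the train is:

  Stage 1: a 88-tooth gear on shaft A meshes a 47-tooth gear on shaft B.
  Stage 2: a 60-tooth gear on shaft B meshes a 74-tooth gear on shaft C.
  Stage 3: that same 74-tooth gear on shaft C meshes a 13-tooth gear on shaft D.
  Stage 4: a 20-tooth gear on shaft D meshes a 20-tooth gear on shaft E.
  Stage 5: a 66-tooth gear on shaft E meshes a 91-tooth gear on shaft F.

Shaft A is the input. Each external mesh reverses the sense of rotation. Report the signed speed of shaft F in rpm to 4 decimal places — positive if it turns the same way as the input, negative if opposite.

-8154.0346 rpm (opposite to input, |ω| = 8154.0346 rpm)

Stage 1 [88T→47T]: ω = 1301.0000×88/47 = 2435.9149 rpm, dir flips to −; running = −2435.9149
Stage 2 [60T→74T]: ω = 2435.9149×60/74 = 1975.0661 rpm, dir flips to +; running = +1975.0661
Stage 3 [74T→13T]: ω = 1975.0661×74/13 = 11242.6841 rpm, dir flips to −; running = −11242.6841
Stage 4 [20T→20T]: ω = 11242.6841×20/20 = 11242.6841 rpm, dir flips to +; running = +11242.6841
Stage 5 [66T→91T]: ω = 11242.6841×66/91 = 8154.0346 rpm, dir flips to −; running = −8154.0346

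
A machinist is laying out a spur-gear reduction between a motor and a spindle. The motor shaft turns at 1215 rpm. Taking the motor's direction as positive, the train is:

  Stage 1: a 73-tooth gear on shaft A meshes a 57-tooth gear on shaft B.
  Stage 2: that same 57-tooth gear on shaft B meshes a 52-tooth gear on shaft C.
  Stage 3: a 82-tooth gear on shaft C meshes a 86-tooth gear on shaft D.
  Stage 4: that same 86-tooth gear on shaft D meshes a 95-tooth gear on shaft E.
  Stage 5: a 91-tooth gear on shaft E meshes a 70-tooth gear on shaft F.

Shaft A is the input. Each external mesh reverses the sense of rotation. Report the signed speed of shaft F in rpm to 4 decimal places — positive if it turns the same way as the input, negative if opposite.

-1913.9447 rpm (opposite to input, |ω| = 1913.9447 rpm)

Stage 1 [73T→57T]: ω = 1215.0000×73/57 = 1556.0526 rpm, dir flips to −; running = −1556.0526
Stage 2 [57T→52T]: ω = 1556.0526×57/52 = 1705.6731 rpm, dir flips to +; running = +1705.6731
Stage 3 [82T→86T]: ω = 1705.6731×82/86 = 1626.3394 rpm, dir flips to −; running = −1626.3394
Stage 4 [86T→95T]: ω = 1626.3394×86/95 = 1472.2652 rpm, dir flips to +; running = +1472.2652
Stage 5 [91T→70T]: ω = 1472.2652×91/70 = 1913.9447 rpm, dir flips to −; running = −1913.9447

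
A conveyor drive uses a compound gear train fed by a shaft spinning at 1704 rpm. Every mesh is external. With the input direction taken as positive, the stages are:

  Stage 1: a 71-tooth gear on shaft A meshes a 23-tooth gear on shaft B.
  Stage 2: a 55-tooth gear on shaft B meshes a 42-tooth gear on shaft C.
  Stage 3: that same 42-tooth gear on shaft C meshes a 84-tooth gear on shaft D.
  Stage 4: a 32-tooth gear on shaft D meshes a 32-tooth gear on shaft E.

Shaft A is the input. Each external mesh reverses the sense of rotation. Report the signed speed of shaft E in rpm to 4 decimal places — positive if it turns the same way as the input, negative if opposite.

+3444.1615 rpm (same as input, |ω| = 3444.1615 rpm)

Stage 1 [71T→23T]: ω = 1704.0000×71/23 = 5260.1739 rpm, dir flips to −; running = −5260.1739
Stage 2 [55T→42T]: ω = 5260.1739×55/42 = 6888.3230 rpm, dir flips to +; running = +6888.3230
Stage 3 [42T→84T]: ω = 6888.3230×42/84 = 3444.1615 rpm, dir flips to −; running = −3444.1615
Stage 4 [32T→32T]: ω = 3444.1615×32/32 = 3444.1615 rpm, dir flips to +; running = +3444.1615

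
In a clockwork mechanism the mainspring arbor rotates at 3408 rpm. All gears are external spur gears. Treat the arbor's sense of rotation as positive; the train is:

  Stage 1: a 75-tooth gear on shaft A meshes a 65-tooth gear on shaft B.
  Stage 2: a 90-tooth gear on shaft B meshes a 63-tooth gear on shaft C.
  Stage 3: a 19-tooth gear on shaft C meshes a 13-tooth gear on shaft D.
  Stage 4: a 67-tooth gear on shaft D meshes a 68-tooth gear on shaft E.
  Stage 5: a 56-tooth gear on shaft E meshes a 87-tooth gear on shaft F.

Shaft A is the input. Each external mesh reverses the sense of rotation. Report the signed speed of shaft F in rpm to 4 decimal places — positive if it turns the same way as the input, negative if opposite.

-5207.0814 rpm (opposite to input, |ω| = 5207.0814 rpm)

Stage 1 [75T→65T]: ω = 3408.0000×75/65 = 3932.3077 rpm, dir flips to −; running = −3932.3077
Stage 2 [90T→63T]: ω = 3932.3077×90/63 = 5617.5824 rpm, dir flips to +; running = +5617.5824
Stage 3 [19T→13T]: ω = 5617.5824×19/13 = 8210.3128 rpm, dir flips to −; running = −8210.3128
Stage 4 [67T→68T]: ω = 8210.3128×67/68 = 8089.5729 rpm, dir flips to +; running = +8089.5729
Stage 5 [56T→87T]: ω = 8089.5729×56/87 = 5207.0814 rpm, dir flips to −; running = −5207.0814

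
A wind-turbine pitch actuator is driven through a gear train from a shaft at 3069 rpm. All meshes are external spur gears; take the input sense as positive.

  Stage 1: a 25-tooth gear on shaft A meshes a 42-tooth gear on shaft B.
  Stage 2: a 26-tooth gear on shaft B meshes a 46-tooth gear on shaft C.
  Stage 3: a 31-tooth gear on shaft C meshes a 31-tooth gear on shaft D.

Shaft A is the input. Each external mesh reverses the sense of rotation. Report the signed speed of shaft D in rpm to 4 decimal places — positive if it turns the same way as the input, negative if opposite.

Stage 1 [25T→42T]: ω = 3069.0000×25/42 = 1826.7857 rpm, dir flips to −; running = −1826.7857
Stage 2 [26T→46T]: ω = 1826.7857×26/46 = 1032.5311 rpm, dir flips to +; running = +1032.5311
Stage 3 [31T→31T]: ω = 1032.5311×31/31 = 1032.5311 rpm, dir flips to −; running = −1032.5311

-1032.5311 rpm (opposite to input, |ω| = 1032.5311 rpm)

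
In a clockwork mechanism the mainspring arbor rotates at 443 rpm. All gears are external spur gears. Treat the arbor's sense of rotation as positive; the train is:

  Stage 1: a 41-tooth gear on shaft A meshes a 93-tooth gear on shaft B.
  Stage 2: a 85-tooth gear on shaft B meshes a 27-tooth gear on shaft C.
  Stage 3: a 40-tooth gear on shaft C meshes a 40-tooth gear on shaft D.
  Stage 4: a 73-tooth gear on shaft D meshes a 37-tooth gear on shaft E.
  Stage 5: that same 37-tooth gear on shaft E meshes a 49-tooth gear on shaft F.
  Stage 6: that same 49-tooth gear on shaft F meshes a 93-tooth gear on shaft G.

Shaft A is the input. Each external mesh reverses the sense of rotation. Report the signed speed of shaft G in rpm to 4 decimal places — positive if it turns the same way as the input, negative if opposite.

+482.6138 rpm (same as input, |ω| = 482.6138 rpm)

Stage 1 [41T→93T]: ω = 443.0000×41/93 = 195.3011 rpm, dir flips to −; running = −195.3011
Stage 2 [85T→27T]: ω = 195.3011×85/27 = 614.8367 rpm, dir flips to +; running = +614.8367
Stage 3 [40T→40T]: ω = 614.8367×40/40 = 614.8367 rpm, dir flips to −; running = −614.8367
Stage 4 [73T→37T]: ω = 614.8367×73/37 = 1213.0562 rpm, dir flips to +; running = +1213.0562
Stage 5 [37T→49T]: ω = 1213.0562×37/49 = 915.9812 rpm, dir flips to −; running = −915.9812
Stage 6 [49T→93T]: ω = 915.9812×49/93 = 482.6138 rpm, dir flips to +; running = +482.6138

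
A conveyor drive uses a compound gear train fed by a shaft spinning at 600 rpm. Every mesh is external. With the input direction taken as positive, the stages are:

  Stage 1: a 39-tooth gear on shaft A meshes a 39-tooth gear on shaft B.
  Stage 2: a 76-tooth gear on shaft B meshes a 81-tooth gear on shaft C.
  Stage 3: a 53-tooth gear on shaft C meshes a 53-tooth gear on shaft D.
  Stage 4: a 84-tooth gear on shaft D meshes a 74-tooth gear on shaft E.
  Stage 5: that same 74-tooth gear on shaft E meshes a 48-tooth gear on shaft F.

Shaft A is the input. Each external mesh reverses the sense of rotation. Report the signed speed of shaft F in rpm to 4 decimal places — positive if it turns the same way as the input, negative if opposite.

Stage 1 [39T→39T]: ω = 600.0000×39/39 = 600.0000 rpm, dir flips to −; running = −600.0000
Stage 2 [76T→81T]: ω = 600.0000×76/81 = 562.9630 rpm, dir flips to +; running = +562.9630
Stage 3 [53T→53T]: ω = 562.9630×53/53 = 562.9630 rpm, dir flips to −; running = −562.9630
Stage 4 [84T→74T]: ω = 562.9630×84/74 = 639.0390 rpm, dir flips to +; running = +639.0390
Stage 5 [74T→48T]: ω = 639.0390×74/48 = 985.1852 rpm, dir flips to −; running = −985.1852

-985.1852 rpm (opposite to input, |ω| = 985.1852 rpm)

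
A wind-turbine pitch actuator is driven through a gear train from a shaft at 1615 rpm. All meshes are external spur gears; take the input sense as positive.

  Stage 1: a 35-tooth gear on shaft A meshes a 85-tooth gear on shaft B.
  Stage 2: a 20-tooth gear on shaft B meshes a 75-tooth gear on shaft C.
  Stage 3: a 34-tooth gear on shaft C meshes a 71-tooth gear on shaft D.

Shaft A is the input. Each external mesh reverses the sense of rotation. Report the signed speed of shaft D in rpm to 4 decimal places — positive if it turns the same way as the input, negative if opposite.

-84.9202 rpm (opposite to input, |ω| = 84.9202 rpm)

Stage 1 [35T→85T]: ω = 1615.0000×35/85 = 665.0000 rpm, dir flips to −; running = −665.0000
Stage 2 [20T→75T]: ω = 665.0000×20/75 = 177.3333 rpm, dir flips to +; running = +177.3333
Stage 3 [34T→71T]: ω = 177.3333×34/71 = 84.9202 rpm, dir flips to −; running = −84.9202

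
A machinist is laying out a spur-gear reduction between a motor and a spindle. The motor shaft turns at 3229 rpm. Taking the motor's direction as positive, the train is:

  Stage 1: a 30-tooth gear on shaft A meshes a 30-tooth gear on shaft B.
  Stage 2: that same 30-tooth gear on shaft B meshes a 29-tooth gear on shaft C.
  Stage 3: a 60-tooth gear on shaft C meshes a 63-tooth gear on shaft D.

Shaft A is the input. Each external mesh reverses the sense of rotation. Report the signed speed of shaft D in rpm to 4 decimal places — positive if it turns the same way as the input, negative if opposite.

Stage 1 [30T→30T]: ω = 3229.0000×30/30 = 3229.0000 rpm, dir flips to −; running = −3229.0000
Stage 2 [30T→29T]: ω = 3229.0000×30/29 = 3340.3448 rpm, dir flips to +; running = +3340.3448
Stage 3 [60T→63T]: ω = 3340.3448×60/63 = 3181.2808 rpm, dir flips to −; running = −3181.2808

-3181.2808 rpm (opposite to input, |ω| = 3181.2808 rpm)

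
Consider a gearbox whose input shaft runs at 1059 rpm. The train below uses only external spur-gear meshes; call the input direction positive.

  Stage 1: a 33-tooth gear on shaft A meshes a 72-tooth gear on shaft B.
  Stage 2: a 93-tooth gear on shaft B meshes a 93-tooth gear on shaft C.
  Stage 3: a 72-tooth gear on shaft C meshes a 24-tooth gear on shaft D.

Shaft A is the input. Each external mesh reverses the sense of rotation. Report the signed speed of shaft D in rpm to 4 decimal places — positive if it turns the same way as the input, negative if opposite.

Stage 1 [33T→72T]: ω = 1059.0000×33/72 = 485.3750 rpm, dir flips to −; running = −485.3750
Stage 2 [93T→93T]: ω = 485.3750×93/93 = 485.3750 rpm, dir flips to +; running = +485.3750
Stage 3 [72T→24T]: ω = 485.3750×72/24 = 1456.1250 rpm, dir flips to −; running = −1456.1250

-1456.1250 rpm (opposite to input, |ω| = 1456.1250 rpm)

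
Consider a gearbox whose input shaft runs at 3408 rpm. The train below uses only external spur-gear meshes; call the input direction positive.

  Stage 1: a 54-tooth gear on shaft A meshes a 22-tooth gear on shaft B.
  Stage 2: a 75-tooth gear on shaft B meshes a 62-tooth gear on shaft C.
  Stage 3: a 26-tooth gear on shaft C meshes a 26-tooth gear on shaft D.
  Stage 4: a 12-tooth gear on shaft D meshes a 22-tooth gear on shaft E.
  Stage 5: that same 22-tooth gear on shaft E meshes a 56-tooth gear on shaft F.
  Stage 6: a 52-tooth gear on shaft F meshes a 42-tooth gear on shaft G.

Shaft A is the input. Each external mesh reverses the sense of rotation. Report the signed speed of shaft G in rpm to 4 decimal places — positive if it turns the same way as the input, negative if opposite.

Stage 1 [54T→22T]: ω = 3408.0000×54/22 = 8365.0909 rpm, dir flips to −; running = −8365.0909
Stage 2 [75T→62T]: ω = 8365.0909×75/62 = 10119.0616 rpm, dir flips to +; running = +10119.0616
Stage 3 [26T→26T]: ω = 10119.0616×26/26 = 10119.0616 rpm, dir flips to −; running = −10119.0616
Stage 4 [12T→22T]: ω = 10119.0616×12/22 = 5519.4881 rpm, dir flips to +; running = +5519.4881
Stage 5 [22T→56T]: ω = 5519.4881×22/56 = 2168.3703 rpm, dir flips to −; running = −2168.3703
Stage 6 [52T→42T]: ω = 2168.3703×52/42 = 2684.6490 rpm, dir flips to +; running = +2684.6490

+2684.6490 rpm (same as input, |ω| = 2684.6490 rpm)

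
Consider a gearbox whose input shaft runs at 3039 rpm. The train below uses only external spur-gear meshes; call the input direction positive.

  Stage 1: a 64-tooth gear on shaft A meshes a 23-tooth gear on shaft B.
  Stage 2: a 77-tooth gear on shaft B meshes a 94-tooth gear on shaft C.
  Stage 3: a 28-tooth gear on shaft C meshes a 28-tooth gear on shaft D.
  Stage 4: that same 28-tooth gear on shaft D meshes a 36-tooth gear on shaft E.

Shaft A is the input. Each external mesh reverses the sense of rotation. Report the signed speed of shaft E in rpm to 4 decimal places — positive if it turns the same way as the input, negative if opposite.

+5387.6731 rpm (same as input, |ω| = 5387.6731 rpm)

Stage 1 [64T→23T]: ω = 3039.0000×64/23 = 8456.3478 rpm, dir flips to −; running = −8456.3478
Stage 2 [77T→94T]: ω = 8456.3478×77/94 = 6927.0083 rpm, dir flips to +; running = +6927.0083
Stage 3 [28T→28T]: ω = 6927.0083×28/28 = 6927.0083 rpm, dir flips to −; running = −6927.0083
Stage 4 [28T→36T]: ω = 6927.0083×28/36 = 5387.6731 rpm, dir flips to +; running = +5387.6731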